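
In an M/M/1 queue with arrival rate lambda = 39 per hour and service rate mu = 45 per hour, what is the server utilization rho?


rho = lambda/mu = 39/45 = 0.8667

0.8667


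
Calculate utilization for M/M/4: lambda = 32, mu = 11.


rho = lambda/(c*mu) = 32/(4*11) = 0.7273

0.7273


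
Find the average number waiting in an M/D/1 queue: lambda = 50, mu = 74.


M/D/1: Lq = rho^2 / (2*(1-rho)) where rho = 50/74; Lq = 0.7

0.7


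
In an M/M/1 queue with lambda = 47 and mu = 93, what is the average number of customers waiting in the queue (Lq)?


rho = 47/93; Lq = rho^2/(1-rho) = 0.52

0.52


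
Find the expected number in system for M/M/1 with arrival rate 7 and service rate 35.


rho = 7/35; L = rho/(1-rho) = 0.25

0.25


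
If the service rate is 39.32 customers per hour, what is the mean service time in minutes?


Mean service time = 60/mu = 60/39.32 = 1.53 minutes

1.53 minutes


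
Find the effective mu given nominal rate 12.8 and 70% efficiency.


Effective rate = mu * efficiency = 12.8 * 0.7 = 8.96 per hour

8.96 per hour


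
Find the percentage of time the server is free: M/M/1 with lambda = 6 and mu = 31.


Idle fraction = (1 - rho) * 100 = (1 - 6/31) * 100 = 80.6%

80.6%


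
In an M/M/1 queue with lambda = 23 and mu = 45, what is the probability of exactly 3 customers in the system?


rho = 23/45; P(n) = (1-rho)*rho^n = (1-23/45)*(23/45)^3 = 0.0653

0.0653


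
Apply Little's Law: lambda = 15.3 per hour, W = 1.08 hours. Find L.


L = lambda * W = 15.3 * 1.08 = 16.52

16.52


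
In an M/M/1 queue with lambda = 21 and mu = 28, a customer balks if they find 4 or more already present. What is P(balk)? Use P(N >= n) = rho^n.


P(N >= 4) = rho^4 = (21/28)^4 = 0.3164

0.3164


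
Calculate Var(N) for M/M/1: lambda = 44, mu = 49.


rho = 44/49; Var(N) = rho/(1-rho)^2 = 86.24

86.24


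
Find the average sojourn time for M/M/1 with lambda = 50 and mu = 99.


W = 1/(mu - lambda) = 1/(99 - 50) = 0.0204 hours

0.0204 hours


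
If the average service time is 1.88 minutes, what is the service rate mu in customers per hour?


mu = 60 / avg_service_time = 60 / 1.88 = 31.91 per hour

31.91 per hour


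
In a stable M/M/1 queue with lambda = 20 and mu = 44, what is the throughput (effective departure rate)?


For a stable queue (lambda < mu), throughput = lambda = 20 per hour

20 per hour


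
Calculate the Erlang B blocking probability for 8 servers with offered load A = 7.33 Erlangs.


B(N,A) = (A^N/N!) / sum(A^k/k!, k=0..N) with N=8, A=7.33 = 0.1978

0.1978


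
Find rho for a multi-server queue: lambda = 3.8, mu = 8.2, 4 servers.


rho = lambda / (c * mu) = 3.8 / (4 * 8.2) = 0.1159

0.1159


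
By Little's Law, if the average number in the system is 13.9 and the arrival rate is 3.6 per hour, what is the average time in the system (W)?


W = L / lambda = 13.9 / 3.6 = 3.8611 hours

3.8611 hours


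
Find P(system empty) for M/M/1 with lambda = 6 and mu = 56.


P0 = 1 - rho = 1 - 6/56 = 0.8929

0.8929


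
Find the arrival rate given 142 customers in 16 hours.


lambda = total arrivals / time = 142 / 16 = 8.88 per hour

8.88 per hour


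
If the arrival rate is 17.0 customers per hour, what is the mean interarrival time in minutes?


Mean interarrival time = 60/lambda = 60/17.0 = 3.53 minutes

3.53 minutes


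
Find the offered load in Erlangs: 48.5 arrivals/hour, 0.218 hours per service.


Offered load a = lambda * E[S] = 48.5 * 0.218 = 10.57 Erlangs

10.57 Erlangs


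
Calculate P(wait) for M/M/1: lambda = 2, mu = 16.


P(wait) = rho = lambda/mu = 2/16 = 0.125

0.125


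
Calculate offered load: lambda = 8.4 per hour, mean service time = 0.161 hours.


Offered load a = lambda * E[S] = 8.4 * 0.161 = 1.35 Erlangs

1.35 Erlangs


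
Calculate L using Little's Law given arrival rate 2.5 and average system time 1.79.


L = lambda * W = 2.5 * 1.79 = 4.48

4.48


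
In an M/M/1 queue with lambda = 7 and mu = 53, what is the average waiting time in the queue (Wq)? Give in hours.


rho = 7/53; Wq = rho/(mu - lambda) = 0.0029 hours

0.0029 hours


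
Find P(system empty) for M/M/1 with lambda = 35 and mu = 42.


P0 = 1 - rho = 1 - 35/42 = 0.1667

0.1667


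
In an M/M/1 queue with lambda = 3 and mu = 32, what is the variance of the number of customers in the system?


rho = 3/32; Var(N) = rho/(1-rho)^2 = 0.11

0.11


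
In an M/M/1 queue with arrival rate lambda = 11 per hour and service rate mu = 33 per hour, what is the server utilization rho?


rho = lambda/mu = 11/33 = 0.3333

0.3333


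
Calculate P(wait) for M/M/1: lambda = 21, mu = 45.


P(wait) = rho = lambda/mu = 21/45 = 0.4667

0.4667


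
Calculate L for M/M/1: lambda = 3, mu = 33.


rho = 3/33; L = rho/(1-rho) = 0.1

0.1


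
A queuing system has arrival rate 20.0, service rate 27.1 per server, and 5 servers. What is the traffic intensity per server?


rho = lambda / (c * mu) = 20.0 / (5 * 27.1) = 0.1476

0.1476


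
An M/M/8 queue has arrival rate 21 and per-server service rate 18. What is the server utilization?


rho = lambda/(c*mu) = 21/(8*18) = 0.1458

0.1458


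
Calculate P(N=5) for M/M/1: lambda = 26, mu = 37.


rho = 26/37; P(n) = (1-rho)*rho^n = (1-26/37)*(26/37)^5 = 0.0509

0.0509


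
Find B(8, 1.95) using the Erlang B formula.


B(N,A) = (A^N/N!) / sum(A^k/k!, k=0..N) with N=8, A=1.95 = 0.0007

0.0007


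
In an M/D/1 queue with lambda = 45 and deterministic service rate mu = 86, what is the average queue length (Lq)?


M/D/1: Lq = rho^2 / (2*(1-rho)) where rho = 45/86; Lq = 0.29

0.29


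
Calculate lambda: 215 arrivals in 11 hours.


lambda = total arrivals / time = 215 / 11 = 19.55 per hour

19.55 per hour


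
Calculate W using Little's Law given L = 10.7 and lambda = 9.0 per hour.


W = L / lambda = 10.7 / 9.0 = 1.1889 hours

1.1889 hours


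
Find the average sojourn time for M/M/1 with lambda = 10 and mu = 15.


W = 1/(mu - lambda) = 1/(15 - 10) = 0.2 hours

0.2 hours


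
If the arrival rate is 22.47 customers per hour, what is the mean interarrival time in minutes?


Mean interarrival time = 60/lambda = 60/22.47 = 2.67 minutes

2.67 minutes


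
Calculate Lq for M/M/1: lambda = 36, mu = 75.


rho = 36/75; Lq = rho^2/(1-rho) = 0.44

0.44


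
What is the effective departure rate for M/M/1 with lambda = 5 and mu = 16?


For a stable queue (lambda < mu), throughput = lambda = 5 per hour

5 per hour


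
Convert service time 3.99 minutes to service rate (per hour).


mu = 60 / avg_service_time = 60 / 3.99 = 15.04 per hour

15.04 per hour


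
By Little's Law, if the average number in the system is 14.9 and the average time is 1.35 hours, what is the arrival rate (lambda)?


lambda = L / W = 14.9 / 1.35 = 11.04 per hour

11.04 per hour


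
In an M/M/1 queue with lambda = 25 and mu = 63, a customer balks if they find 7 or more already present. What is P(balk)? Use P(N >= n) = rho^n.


P(N >= 7) = rho^7 = (25/63)^7 = 0.0015

0.0015


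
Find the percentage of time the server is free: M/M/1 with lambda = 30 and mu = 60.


Idle fraction = (1 - rho) * 100 = (1 - 30/60) * 100 = 50.0%

50.0%


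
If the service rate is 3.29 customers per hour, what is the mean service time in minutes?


Mean service time = 60/mu = 60/3.29 = 18.24 minutes

18.24 minutes


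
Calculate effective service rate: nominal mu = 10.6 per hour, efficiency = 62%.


Effective rate = mu * efficiency = 10.6 * 0.62 = 6.57 per hour

6.57 per hour


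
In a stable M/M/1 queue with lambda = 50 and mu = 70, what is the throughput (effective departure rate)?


For a stable queue (lambda < mu), throughput = lambda = 50 per hour

50 per hour


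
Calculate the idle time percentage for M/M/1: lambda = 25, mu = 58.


Idle fraction = (1 - rho) * 100 = (1 - 25/58) * 100 = 56.9%

56.9%


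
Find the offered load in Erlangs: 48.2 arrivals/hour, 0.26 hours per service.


Offered load a = lambda * E[S] = 48.2 * 0.26 = 12.53 Erlangs

12.53 Erlangs


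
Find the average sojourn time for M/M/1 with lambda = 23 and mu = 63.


W = 1/(mu - lambda) = 1/(63 - 23) = 0.025 hours

0.025 hours


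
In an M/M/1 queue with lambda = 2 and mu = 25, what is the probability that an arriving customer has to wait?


P(wait) = rho = lambda/mu = 2/25 = 0.08

0.08


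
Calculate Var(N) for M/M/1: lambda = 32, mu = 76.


rho = 32/76; Var(N) = rho/(1-rho)^2 = 1.26

1.26


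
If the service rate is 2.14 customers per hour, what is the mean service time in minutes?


Mean service time = 60/mu = 60/2.14 = 28.04 minutes

28.04 minutes


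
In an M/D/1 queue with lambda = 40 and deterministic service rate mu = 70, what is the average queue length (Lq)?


M/D/1: Lq = rho^2 / (2*(1-rho)) where rho = 40/70; Lq = 0.38

0.38


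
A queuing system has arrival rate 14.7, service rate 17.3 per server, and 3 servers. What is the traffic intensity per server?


rho = lambda / (c * mu) = 14.7 / (3 * 17.3) = 0.2832

0.2832


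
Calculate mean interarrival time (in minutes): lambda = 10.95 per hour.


Mean interarrival time = 60/lambda = 60/10.95 = 5.48 minutes

5.48 minutes


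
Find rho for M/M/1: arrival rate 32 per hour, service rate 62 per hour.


rho = lambda/mu = 32/62 = 0.5161

0.5161


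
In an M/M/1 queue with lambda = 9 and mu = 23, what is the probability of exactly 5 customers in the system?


rho = 9/23; P(n) = (1-rho)*rho^n = (1-9/23)*(9/23)^5 = 0.0056

0.0056


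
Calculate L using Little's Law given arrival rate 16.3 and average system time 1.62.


L = lambda * W = 16.3 * 1.62 = 26.41

26.41


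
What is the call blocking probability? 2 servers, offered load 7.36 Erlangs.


B(N,A) = (A^N/N!) / sum(A^k/k!, k=0..N) with N=2, A=7.36 = 0.7641

0.7641


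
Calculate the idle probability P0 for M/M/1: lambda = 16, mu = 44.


P0 = 1 - rho = 1 - 16/44 = 0.6364

0.6364


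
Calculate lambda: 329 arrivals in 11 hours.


lambda = total arrivals / time = 329 / 11 = 29.91 per hour

29.91 per hour


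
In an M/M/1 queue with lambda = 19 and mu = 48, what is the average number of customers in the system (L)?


rho = 19/48; L = rho/(1-rho) = 0.66

0.66


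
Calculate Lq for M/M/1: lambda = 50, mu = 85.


rho = 50/85; Lq = rho^2/(1-rho) = 0.84

0.84


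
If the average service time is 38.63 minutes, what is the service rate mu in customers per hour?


mu = 60 / avg_service_time = 60 / 38.63 = 1.55 per hour

1.55 per hour


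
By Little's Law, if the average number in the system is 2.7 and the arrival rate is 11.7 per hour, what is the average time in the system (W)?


W = L / lambda = 2.7 / 11.7 = 0.2308 hours

0.2308 hours


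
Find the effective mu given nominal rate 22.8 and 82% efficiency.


Effective rate = mu * efficiency = 22.8 * 0.82 = 18.7 per hour

18.7 per hour


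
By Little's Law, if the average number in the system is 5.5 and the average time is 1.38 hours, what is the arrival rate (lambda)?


lambda = L / W = 5.5 / 1.38 = 3.99 per hour

3.99 per hour


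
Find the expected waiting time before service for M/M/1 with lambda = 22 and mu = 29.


rho = 22/29; Wq = rho/(mu - lambda) = 0.1084 hours

0.1084 hours


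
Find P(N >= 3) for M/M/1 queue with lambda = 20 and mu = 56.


P(N >= 3) = rho^3 = (20/56)^3 = 0.0456

0.0456


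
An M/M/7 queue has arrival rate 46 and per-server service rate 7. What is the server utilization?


rho = lambda/(c*mu) = 46/(7*7) = 0.9388

0.9388


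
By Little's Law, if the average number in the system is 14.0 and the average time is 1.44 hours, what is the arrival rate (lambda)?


lambda = L / W = 14.0 / 1.44 = 9.72 per hour

9.72 per hour


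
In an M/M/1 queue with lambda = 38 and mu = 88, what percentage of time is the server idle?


Idle fraction = (1 - rho) * 100 = (1 - 38/88) * 100 = 56.8%

56.8%


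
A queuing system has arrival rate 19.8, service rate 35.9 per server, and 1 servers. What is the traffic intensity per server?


rho = lambda / (c * mu) = 19.8 / (1 * 35.9) = 0.5515

0.5515


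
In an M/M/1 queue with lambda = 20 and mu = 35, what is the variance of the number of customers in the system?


rho = 20/35; Var(N) = rho/(1-rho)^2 = 3.11

3.11


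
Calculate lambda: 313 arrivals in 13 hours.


lambda = total arrivals / time = 313 / 13 = 24.08 per hour

24.08 per hour


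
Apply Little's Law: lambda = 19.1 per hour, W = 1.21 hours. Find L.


L = lambda * W = 19.1 * 1.21 = 23.11

23.11


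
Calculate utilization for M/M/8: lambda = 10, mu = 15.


rho = lambda/(c*mu) = 10/(8*15) = 0.0833

0.0833


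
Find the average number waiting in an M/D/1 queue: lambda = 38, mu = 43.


M/D/1: Lq = rho^2 / (2*(1-rho)) where rho = 38/43; Lq = 3.36

3.36


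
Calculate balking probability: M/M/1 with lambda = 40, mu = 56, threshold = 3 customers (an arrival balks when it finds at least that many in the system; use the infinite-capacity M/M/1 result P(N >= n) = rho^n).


P(N >= 3) = rho^3 = (40/56)^3 = 0.3644

0.3644


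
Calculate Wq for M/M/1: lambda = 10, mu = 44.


rho = 10/44; Wq = rho/(mu - lambda) = 0.0067 hours

0.0067 hours


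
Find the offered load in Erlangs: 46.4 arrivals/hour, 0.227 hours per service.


Offered load a = lambda * E[S] = 46.4 * 0.227 = 10.53 Erlangs

10.53 Erlangs


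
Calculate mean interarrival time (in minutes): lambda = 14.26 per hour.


Mean interarrival time = 60/lambda = 60/14.26 = 4.21 minutes

4.21 minutes


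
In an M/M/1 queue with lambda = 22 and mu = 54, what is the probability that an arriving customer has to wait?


P(wait) = rho = lambda/mu = 22/54 = 0.4074

0.4074


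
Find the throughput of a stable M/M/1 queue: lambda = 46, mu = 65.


For a stable queue (lambda < mu), throughput = lambda = 46 per hour

46 per hour


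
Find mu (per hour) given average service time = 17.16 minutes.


mu = 60 / avg_service_time = 60 / 17.16 = 3.5 per hour

3.5 per hour


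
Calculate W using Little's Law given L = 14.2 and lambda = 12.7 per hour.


W = L / lambda = 14.2 / 12.7 = 1.1181 hours

1.1181 hours


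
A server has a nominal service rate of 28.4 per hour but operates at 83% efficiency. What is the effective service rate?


Effective rate = mu * efficiency = 28.4 * 0.83 = 23.57 per hour

23.57 per hour


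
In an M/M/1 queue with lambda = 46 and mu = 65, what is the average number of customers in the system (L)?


rho = 46/65; L = rho/(1-rho) = 2.42

2.42


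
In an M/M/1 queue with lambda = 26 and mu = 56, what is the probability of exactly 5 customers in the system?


rho = 26/56; P(n) = (1-rho)*rho^n = (1-26/56)*(26/56)^5 = 0.0116

0.0116


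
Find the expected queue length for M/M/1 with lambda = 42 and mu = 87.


rho = 42/87; Lq = rho^2/(1-rho) = 0.45

0.45


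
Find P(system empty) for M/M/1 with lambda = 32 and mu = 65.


P0 = 1 - rho = 1 - 32/65 = 0.5077

0.5077


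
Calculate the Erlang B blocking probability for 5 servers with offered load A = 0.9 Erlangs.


B(N,A) = (A^N/N!) / sum(A^k/k!, k=0..N) with N=5, A=0.9 = 0.002

0.002


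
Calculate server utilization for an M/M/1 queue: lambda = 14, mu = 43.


rho = lambda/mu = 14/43 = 0.3256

0.3256


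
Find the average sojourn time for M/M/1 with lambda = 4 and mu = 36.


W = 1/(mu - lambda) = 1/(36 - 4) = 0.0313 hours

0.0313 hours


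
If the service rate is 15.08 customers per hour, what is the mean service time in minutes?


Mean service time = 60/mu = 60/15.08 = 3.98 minutes

3.98 minutes


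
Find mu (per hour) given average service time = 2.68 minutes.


mu = 60 / avg_service_time = 60 / 2.68 = 22.39 per hour

22.39 per hour


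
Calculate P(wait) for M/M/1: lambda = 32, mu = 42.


P(wait) = rho = lambda/mu = 32/42 = 0.7619

0.7619


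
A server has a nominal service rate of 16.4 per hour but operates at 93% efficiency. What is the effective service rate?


Effective rate = mu * efficiency = 16.4 * 0.93 = 15.25 per hour

15.25 per hour


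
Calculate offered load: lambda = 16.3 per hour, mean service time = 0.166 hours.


Offered load a = lambda * E[S] = 16.3 * 0.166 = 2.71 Erlangs

2.71 Erlangs


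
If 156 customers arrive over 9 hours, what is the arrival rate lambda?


lambda = total arrivals / time = 156 / 9 = 17.33 per hour

17.33 per hour


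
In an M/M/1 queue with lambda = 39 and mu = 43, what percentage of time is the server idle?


Idle fraction = (1 - rho) * 100 = (1 - 39/43) * 100 = 9.3%

9.3%


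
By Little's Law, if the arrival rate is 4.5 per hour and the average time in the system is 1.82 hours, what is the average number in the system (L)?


L = lambda * W = 4.5 * 1.82 = 8.19

8.19


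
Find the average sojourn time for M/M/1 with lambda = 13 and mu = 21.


W = 1/(mu - lambda) = 1/(21 - 13) = 0.125 hours

0.125 hours


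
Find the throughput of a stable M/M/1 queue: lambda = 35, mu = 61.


For a stable queue (lambda < mu), throughput = lambda = 35 per hour

35 per hour


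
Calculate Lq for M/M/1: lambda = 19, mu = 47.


rho = 19/47; Lq = rho^2/(1-rho) = 0.27

0.27


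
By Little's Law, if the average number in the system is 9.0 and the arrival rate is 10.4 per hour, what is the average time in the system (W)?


W = L / lambda = 9.0 / 10.4 = 0.8654 hours

0.8654 hours


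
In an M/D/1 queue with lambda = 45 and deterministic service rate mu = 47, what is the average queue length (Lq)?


M/D/1: Lq = rho^2 / (2*(1-rho)) where rho = 45/47; Lq = 10.77

10.77


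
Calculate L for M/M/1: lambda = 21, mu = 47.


rho = 21/47; L = rho/(1-rho) = 0.81

0.81


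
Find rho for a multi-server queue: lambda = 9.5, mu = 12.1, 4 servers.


rho = lambda / (c * mu) = 9.5 / (4 * 12.1) = 0.1963

0.1963


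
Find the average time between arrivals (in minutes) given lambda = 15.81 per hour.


Mean interarrival time = 60/lambda = 60/15.81 = 3.8 minutes

3.8 minutes


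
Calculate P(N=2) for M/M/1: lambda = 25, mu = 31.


rho = 25/31; P(n) = (1-rho)*rho^n = (1-25/31)*(25/31)^2 = 0.1259

0.1259


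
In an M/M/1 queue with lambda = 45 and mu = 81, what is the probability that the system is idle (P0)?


P0 = 1 - rho = 1 - 45/81 = 0.4444

0.4444


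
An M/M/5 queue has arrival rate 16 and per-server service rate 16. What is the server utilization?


rho = lambda/(c*mu) = 16/(5*16) = 0.2

0.2


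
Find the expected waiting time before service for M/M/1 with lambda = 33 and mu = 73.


rho = 33/73; Wq = rho/(mu - lambda) = 0.0113 hours

0.0113 hours


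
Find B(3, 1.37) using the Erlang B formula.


B(N,A) = (A^N/N!) / sum(A^k/k!, k=0..N) with N=3, A=1.37 = 0.1147

0.1147


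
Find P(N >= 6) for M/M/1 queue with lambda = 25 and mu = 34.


P(N >= 6) = rho^6 = (25/34)^6 = 0.158

0.158


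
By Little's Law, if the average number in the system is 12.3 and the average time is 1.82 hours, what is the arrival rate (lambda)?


lambda = L / W = 12.3 / 1.82 = 6.76 per hour

6.76 per hour


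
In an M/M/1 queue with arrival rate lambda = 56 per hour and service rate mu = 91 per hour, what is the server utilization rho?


rho = lambda/mu = 56/91 = 0.6154

0.6154


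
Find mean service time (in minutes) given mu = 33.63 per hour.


Mean service time = 60/mu = 60/33.63 = 1.78 minutes

1.78 minutes


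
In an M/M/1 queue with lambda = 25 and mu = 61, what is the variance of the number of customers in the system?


rho = 25/61; Var(N) = rho/(1-rho)^2 = 1.18

1.18


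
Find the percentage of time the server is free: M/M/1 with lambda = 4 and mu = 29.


Idle fraction = (1 - rho) * 100 = (1 - 4/29) * 100 = 86.2%

86.2%


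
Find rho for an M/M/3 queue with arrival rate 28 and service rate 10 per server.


rho = lambda/(c*mu) = 28/(3*10) = 0.9333

0.9333


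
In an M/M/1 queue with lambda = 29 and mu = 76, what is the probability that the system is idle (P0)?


P0 = 1 - rho = 1 - 29/76 = 0.6184

0.6184


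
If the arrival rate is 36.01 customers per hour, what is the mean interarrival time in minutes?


Mean interarrival time = 60/lambda = 60/36.01 = 1.67 minutes

1.67 minutes


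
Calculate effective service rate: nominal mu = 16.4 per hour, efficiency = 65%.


Effective rate = mu * efficiency = 16.4 * 0.65 = 10.66 per hour

10.66 per hour


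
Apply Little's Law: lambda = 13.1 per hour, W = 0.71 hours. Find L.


L = lambda * W = 13.1 * 0.71 = 9.3

9.3


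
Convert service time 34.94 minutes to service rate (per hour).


mu = 60 / avg_service_time = 60 / 34.94 = 1.72 per hour

1.72 per hour


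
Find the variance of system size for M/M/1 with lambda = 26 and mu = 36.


rho = 26/36; Var(N) = rho/(1-rho)^2 = 9.36

9.36


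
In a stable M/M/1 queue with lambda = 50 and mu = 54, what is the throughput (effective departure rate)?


For a stable queue (lambda < mu), throughput = lambda = 50 per hour

50 per hour


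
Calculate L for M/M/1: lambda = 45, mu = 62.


rho = 45/62; L = rho/(1-rho) = 2.65

2.65


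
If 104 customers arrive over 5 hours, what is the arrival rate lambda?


lambda = total arrivals / time = 104 / 5 = 20.8 per hour

20.8 per hour


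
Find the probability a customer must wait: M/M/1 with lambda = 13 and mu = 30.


P(wait) = rho = lambda/mu = 13/30 = 0.4333

0.4333


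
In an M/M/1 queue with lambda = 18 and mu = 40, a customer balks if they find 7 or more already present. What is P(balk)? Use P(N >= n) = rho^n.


P(N >= 7) = rho^7 = (18/40)^7 = 0.0037

0.0037


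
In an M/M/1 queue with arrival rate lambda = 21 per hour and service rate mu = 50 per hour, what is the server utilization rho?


rho = lambda/mu = 21/50 = 0.42

0.42


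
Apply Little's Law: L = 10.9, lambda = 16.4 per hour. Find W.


W = L / lambda = 10.9 / 16.4 = 0.6646 hours

0.6646 hours


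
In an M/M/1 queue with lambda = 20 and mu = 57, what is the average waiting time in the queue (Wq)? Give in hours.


rho = 20/57; Wq = rho/(mu - lambda) = 0.0095 hours

0.0095 hours


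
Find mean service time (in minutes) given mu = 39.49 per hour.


Mean service time = 60/mu = 60/39.49 = 1.52 minutes

1.52 minutes


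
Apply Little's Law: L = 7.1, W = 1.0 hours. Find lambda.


lambda = L / W = 7.1 / 1.0 = 7.1 per hour

7.1 per hour


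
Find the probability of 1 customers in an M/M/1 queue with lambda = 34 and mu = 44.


rho = 34/44; P(n) = (1-rho)*rho^n = (1-34/44)*(34/44)^1 = 0.1756

0.1756


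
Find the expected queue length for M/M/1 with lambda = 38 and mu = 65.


rho = 38/65; Lq = rho^2/(1-rho) = 0.82

0.82


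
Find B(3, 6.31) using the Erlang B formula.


B(N,A) = (A^N/N!) / sum(A^k/k!, k=0..N) with N=3, A=6.31 = 0.6061

0.6061


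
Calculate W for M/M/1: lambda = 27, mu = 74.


W = 1/(mu - lambda) = 1/(74 - 27) = 0.0213 hours

0.0213 hours


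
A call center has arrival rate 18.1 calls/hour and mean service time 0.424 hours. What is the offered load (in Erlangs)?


Offered load a = lambda * E[S] = 18.1 * 0.424 = 7.67 Erlangs

7.67 Erlangs


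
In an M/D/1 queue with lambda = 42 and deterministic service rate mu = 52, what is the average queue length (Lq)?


M/D/1: Lq = rho^2 / (2*(1-rho)) where rho = 42/52; Lq = 1.7

1.7


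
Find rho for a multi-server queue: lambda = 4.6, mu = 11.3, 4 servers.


rho = lambda / (c * mu) = 4.6 / (4 * 11.3) = 0.1018

0.1018


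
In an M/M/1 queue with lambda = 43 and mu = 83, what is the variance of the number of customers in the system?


rho = 43/83; Var(N) = rho/(1-rho)^2 = 2.23

2.23


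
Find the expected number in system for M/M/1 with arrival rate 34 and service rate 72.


rho = 34/72; L = rho/(1-rho) = 0.89

0.89


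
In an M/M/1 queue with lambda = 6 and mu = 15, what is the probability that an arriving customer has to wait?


P(wait) = rho = lambda/mu = 6/15 = 0.4

0.4


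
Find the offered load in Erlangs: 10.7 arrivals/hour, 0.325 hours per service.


Offered load a = lambda * E[S] = 10.7 * 0.325 = 3.48 Erlangs

3.48 Erlangs


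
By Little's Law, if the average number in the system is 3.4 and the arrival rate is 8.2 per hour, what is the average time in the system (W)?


W = L / lambda = 3.4 / 8.2 = 0.4146 hours

0.4146 hours


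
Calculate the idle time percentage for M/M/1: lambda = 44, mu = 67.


Idle fraction = (1 - rho) * 100 = (1 - 44/67) * 100 = 34.3%

34.3%


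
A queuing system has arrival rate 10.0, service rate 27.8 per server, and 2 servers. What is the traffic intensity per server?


rho = lambda / (c * mu) = 10.0 / (2 * 27.8) = 0.1799

0.1799


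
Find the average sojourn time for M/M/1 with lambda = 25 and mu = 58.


W = 1/(mu - lambda) = 1/(58 - 25) = 0.0303 hours

0.0303 hours


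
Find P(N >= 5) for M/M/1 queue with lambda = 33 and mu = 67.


P(N >= 5) = rho^5 = (33/67)^5 = 0.029

0.029


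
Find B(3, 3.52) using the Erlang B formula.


B(N,A) = (A^N/N!) / sum(A^k/k!, k=0..N) with N=3, A=3.52 = 0.4042

0.4042


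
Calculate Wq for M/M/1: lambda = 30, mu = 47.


rho = 30/47; Wq = rho/(mu - lambda) = 0.0375 hours

0.0375 hours


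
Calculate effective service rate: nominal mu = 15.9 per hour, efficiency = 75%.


Effective rate = mu * efficiency = 15.9 * 0.75 = 11.93 per hour

11.93 per hour


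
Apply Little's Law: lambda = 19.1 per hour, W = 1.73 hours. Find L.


L = lambda * W = 19.1 * 1.73 = 33.04

33.04


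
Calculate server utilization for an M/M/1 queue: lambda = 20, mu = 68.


rho = lambda/mu = 20/68 = 0.2941

0.2941


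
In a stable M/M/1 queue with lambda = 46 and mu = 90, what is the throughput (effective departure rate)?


For a stable queue (lambda < mu), throughput = lambda = 46 per hour

46 per hour


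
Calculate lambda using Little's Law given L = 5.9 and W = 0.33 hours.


lambda = L / W = 5.9 / 0.33 = 17.88 per hour

17.88 per hour


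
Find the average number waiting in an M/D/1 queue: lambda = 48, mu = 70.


M/D/1: Lq = rho^2 / (2*(1-rho)) where rho = 48/70; Lq = 0.75

0.75


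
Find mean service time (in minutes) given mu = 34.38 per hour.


Mean service time = 60/mu = 60/34.38 = 1.75 minutes

1.75 minutes


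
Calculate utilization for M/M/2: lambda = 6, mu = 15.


rho = lambda/(c*mu) = 6/(2*15) = 0.2

0.2


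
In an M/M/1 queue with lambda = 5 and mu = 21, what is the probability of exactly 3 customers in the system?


rho = 5/21; P(n) = (1-rho)*rho^n = (1-5/21)*(5/21)^3 = 0.0103

0.0103


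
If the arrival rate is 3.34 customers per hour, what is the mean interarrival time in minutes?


Mean interarrival time = 60/lambda = 60/3.34 = 17.96 minutes

17.96 minutes


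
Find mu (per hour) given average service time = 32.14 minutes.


mu = 60 / avg_service_time = 60 / 32.14 = 1.87 per hour

1.87 per hour


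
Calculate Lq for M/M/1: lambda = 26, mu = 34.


rho = 26/34; Lq = rho^2/(1-rho) = 2.49

2.49


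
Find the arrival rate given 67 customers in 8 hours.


lambda = total arrivals / time = 67 / 8 = 8.38 per hour

8.38 per hour


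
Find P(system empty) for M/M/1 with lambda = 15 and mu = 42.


P0 = 1 - rho = 1 - 15/42 = 0.6429

0.6429


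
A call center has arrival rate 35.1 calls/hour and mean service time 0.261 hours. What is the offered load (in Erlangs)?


Offered load a = lambda * E[S] = 35.1 * 0.261 = 9.16 Erlangs

9.16 Erlangs


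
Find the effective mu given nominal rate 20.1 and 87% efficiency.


Effective rate = mu * efficiency = 20.1 * 0.87 = 17.49 per hour

17.49 per hour


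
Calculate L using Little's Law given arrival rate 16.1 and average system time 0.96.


L = lambda * W = 16.1 * 0.96 = 15.46

15.46


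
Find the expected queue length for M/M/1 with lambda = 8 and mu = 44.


rho = 8/44; Lq = rho^2/(1-rho) = 0.04

0.04


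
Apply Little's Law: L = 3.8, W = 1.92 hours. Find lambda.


lambda = L / W = 3.8 / 1.92 = 1.98 per hour

1.98 per hour


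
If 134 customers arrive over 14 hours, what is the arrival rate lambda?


lambda = total arrivals / time = 134 / 14 = 9.57 per hour

9.57 per hour


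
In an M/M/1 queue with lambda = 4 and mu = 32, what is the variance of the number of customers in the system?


rho = 4/32; Var(N) = rho/(1-rho)^2 = 0.16

0.16


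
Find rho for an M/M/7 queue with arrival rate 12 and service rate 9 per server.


rho = lambda/(c*mu) = 12/(7*9) = 0.1905

0.1905


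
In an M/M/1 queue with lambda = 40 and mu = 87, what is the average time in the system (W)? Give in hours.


W = 1/(mu - lambda) = 1/(87 - 40) = 0.0213 hours

0.0213 hours


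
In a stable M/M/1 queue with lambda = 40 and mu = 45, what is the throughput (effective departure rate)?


For a stable queue (lambda < mu), throughput = lambda = 40 per hour

40 per hour


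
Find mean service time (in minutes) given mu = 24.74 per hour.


Mean service time = 60/mu = 60/24.74 = 2.43 minutes

2.43 minutes


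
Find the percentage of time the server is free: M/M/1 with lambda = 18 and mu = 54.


Idle fraction = (1 - rho) * 100 = (1 - 18/54) * 100 = 66.7%

66.7%


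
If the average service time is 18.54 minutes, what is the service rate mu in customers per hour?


mu = 60 / avg_service_time = 60 / 18.54 = 3.24 per hour

3.24 per hour


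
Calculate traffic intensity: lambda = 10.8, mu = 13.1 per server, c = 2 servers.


rho = lambda / (c * mu) = 10.8 / (2 * 13.1) = 0.4122

0.4122


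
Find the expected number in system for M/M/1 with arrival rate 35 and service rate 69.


rho = 35/69; L = rho/(1-rho) = 1.03

1.03


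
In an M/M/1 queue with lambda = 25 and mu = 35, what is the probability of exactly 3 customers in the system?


rho = 25/35; P(n) = (1-rho)*rho^n = (1-25/35)*(25/35)^3 = 0.1041

0.1041


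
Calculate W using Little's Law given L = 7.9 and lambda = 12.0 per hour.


W = L / lambda = 7.9 / 12.0 = 0.6583 hours

0.6583 hours


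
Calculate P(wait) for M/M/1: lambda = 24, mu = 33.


P(wait) = rho = lambda/mu = 24/33 = 0.7273

0.7273


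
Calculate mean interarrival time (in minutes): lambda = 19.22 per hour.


Mean interarrival time = 60/lambda = 60/19.22 = 3.12 minutes

3.12 minutes


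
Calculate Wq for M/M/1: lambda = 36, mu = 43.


rho = 36/43; Wq = rho/(mu - lambda) = 0.1196 hours

0.1196 hours


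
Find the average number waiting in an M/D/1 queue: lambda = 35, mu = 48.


M/D/1: Lq = rho^2 / (2*(1-rho)) where rho = 35/48; Lq = 0.98

0.98


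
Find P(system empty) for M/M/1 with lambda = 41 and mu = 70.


P0 = 1 - rho = 1 - 41/70 = 0.4143

0.4143


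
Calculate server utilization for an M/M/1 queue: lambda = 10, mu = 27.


rho = lambda/mu = 10/27 = 0.3704

0.3704


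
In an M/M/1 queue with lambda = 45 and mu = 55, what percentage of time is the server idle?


Idle fraction = (1 - rho) * 100 = (1 - 45/55) * 100 = 18.2%

18.2%


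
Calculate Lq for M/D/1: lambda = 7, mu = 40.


M/D/1: Lq = rho^2 / (2*(1-rho)) where rho = 7/40; Lq = 0.02

0.02


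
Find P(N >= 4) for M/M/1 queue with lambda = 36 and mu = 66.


P(N >= 4) = rho^4 = (36/66)^4 = 0.0885

0.0885


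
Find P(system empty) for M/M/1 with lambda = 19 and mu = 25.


P0 = 1 - rho = 1 - 19/25 = 0.24

0.24


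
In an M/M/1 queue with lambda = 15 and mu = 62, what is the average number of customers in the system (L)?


rho = 15/62; L = rho/(1-rho) = 0.32

0.32


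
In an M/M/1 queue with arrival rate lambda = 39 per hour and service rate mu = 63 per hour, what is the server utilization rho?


rho = lambda/mu = 39/63 = 0.619

0.619


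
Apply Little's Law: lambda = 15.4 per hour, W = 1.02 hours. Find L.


L = lambda * W = 15.4 * 1.02 = 15.71

15.71


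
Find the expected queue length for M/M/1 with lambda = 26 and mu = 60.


rho = 26/60; Lq = rho^2/(1-rho) = 0.33

0.33


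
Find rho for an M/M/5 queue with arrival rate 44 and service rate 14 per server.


rho = lambda/(c*mu) = 44/(5*14) = 0.6286

0.6286


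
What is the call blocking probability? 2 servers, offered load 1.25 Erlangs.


B(N,A) = (A^N/N!) / sum(A^k/k!, k=0..N) with N=2, A=1.25 = 0.2577

0.2577


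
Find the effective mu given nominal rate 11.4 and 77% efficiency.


Effective rate = mu * efficiency = 11.4 * 0.77 = 8.78 per hour

8.78 per hour


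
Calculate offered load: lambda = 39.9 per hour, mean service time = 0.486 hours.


Offered load a = lambda * E[S] = 39.9 * 0.486 = 19.39 Erlangs

19.39 Erlangs


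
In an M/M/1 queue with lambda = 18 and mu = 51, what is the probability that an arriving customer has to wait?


P(wait) = rho = lambda/mu = 18/51 = 0.3529

0.3529


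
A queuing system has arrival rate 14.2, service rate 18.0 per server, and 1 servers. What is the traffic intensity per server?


rho = lambda / (c * mu) = 14.2 / (1 * 18.0) = 0.7889

0.7889


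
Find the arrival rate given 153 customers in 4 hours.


lambda = total arrivals / time = 153 / 4 = 38.25 per hour

38.25 per hour


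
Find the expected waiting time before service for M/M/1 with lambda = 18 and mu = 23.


rho = 18/23; Wq = rho/(mu - lambda) = 0.1565 hours

0.1565 hours


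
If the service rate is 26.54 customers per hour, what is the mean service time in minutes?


Mean service time = 60/mu = 60/26.54 = 2.26 minutes

2.26 minutes


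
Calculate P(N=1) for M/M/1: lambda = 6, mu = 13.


rho = 6/13; P(n) = (1-rho)*rho^n = (1-6/13)*(6/13)^1 = 0.2485

0.2485


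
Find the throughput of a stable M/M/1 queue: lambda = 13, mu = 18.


For a stable queue (lambda < mu), throughput = lambda = 13 per hour

13 per hour


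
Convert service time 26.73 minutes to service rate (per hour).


mu = 60 / avg_service_time = 60 / 26.73 = 2.24 per hour

2.24 per hour


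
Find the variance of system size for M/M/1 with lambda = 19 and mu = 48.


rho = 19/48; Var(N) = rho/(1-rho)^2 = 1.08

1.08


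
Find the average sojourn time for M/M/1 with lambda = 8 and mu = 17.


W = 1/(mu - lambda) = 1/(17 - 8) = 0.1111 hours

0.1111 hours


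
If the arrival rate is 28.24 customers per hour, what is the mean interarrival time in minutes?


Mean interarrival time = 60/lambda = 60/28.24 = 2.12 minutes

2.12 minutes


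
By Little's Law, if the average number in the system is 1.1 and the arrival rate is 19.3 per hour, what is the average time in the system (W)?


W = L / lambda = 1.1 / 19.3 = 0.057 hours

0.057 hours


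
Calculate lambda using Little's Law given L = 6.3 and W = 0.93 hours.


lambda = L / W = 6.3 / 0.93 = 6.77 per hour

6.77 per hour


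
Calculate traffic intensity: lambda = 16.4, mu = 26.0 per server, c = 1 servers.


rho = lambda / (c * mu) = 16.4 / (1 * 26.0) = 0.6308

0.6308


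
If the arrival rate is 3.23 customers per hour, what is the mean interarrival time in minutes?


Mean interarrival time = 60/lambda = 60/3.23 = 18.58 minutes

18.58 minutes


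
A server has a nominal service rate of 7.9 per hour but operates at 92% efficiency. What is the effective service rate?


Effective rate = mu * efficiency = 7.9 * 0.92 = 7.27 per hour

7.27 per hour


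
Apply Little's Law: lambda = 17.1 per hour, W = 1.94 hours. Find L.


L = lambda * W = 17.1 * 1.94 = 33.17

33.17


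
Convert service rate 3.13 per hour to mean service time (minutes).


Mean service time = 60/mu = 60/3.13 = 19.17 minutes

19.17 minutes


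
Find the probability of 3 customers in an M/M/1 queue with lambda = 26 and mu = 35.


rho = 26/35; P(n) = (1-rho)*rho^n = (1-26/35)*(26/35)^3 = 0.1054

0.1054


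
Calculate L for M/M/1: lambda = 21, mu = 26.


rho = 21/26; L = rho/(1-rho) = 4.2

4.2


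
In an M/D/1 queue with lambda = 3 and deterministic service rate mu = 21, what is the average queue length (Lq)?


M/D/1: Lq = rho^2 / (2*(1-rho)) where rho = 3/21; Lq = 0.01

0.01


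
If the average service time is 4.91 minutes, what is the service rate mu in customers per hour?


mu = 60 / avg_service_time = 60 / 4.91 = 12.22 per hour

12.22 per hour


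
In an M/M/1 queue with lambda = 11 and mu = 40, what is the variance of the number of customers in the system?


rho = 11/40; Var(N) = rho/(1-rho)^2 = 0.52

0.52


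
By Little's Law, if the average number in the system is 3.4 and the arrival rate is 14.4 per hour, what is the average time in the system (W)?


W = L / lambda = 3.4 / 14.4 = 0.2361 hours

0.2361 hours


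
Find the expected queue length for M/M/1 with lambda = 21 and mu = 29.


rho = 21/29; Lq = rho^2/(1-rho) = 1.9

1.9


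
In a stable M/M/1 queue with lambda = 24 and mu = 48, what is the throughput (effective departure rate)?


For a stable queue (lambda < mu), throughput = lambda = 24 per hour

24 per hour


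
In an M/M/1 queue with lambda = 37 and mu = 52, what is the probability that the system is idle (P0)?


P0 = 1 - rho = 1 - 37/52 = 0.2885

0.2885


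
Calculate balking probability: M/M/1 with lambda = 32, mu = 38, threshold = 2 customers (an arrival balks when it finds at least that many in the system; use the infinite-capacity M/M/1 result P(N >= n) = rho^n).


P(N >= 2) = rho^2 = (32/38)^2 = 0.7091

0.7091


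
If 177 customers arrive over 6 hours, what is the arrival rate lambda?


lambda = total arrivals / time = 177 / 6 = 29.5 per hour

29.5 per hour


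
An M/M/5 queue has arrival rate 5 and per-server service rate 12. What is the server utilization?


rho = lambda/(c*mu) = 5/(5*12) = 0.0833

0.0833


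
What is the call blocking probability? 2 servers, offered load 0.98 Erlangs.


B(N,A) = (A^N/N!) / sum(A^k/k!, k=0..N) with N=2, A=0.98 = 0.1952

0.1952


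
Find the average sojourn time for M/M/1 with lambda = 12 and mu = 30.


W = 1/(mu - lambda) = 1/(30 - 12) = 0.0556 hours

0.0556 hours


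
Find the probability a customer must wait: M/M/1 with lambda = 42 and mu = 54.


P(wait) = rho = lambda/mu = 42/54 = 0.7778

0.7778


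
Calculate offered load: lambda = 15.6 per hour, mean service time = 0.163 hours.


Offered load a = lambda * E[S] = 15.6 * 0.163 = 2.54 Erlangs

2.54 Erlangs


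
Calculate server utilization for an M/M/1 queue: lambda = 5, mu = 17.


rho = lambda/mu = 5/17 = 0.2941

0.2941


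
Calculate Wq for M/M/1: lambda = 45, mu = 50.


rho = 45/50; Wq = rho/(mu - lambda) = 0.18 hours

0.18 hours


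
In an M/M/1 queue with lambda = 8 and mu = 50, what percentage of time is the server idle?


Idle fraction = (1 - rho) * 100 = (1 - 8/50) * 100 = 84.0%

84.0%


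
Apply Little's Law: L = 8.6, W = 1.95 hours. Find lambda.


lambda = L / W = 8.6 / 1.95 = 4.41 per hour

4.41 per hour


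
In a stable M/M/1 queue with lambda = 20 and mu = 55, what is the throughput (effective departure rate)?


For a stable queue (lambda < mu), throughput = lambda = 20 per hour

20 per hour


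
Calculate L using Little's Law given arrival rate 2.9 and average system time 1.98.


L = lambda * W = 2.9 * 1.98 = 5.74

5.74


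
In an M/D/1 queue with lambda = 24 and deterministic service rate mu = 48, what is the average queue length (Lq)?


M/D/1: Lq = rho^2 / (2*(1-rho)) where rho = 24/48; Lq = 0.25

0.25
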